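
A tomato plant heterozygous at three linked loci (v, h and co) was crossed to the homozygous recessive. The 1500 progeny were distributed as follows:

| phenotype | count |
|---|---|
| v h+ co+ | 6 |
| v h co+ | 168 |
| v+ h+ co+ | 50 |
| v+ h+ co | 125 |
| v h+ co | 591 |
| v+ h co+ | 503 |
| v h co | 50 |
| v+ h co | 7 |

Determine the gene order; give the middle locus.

co

The two most frequent reciprocal classes, v+ h co+ and v h+ co, are the parental types, so the F1 was v+ h co+ / v h+ co.
The two rarest classes, v+ h co and v h+ co+, are the double crossovers. Comparing them with the parentals, only the co allele has switched, so co is the middle locus and the order is v – co – h.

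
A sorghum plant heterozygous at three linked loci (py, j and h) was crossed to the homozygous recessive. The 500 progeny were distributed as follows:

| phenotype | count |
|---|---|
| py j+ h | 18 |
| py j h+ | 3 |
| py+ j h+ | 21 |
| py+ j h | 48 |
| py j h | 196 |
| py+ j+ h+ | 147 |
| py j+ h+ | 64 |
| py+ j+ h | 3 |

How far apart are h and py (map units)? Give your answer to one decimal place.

23.6 map units

The two most frequent reciprocal classes, py+ j+ h+ and py j h, are the parental types, so the F1 was py+ j+ h+ / py j h.
The two rarest classes, py+ j+ h and py j h+, are the double crossovers. Comparing them with the parentals, only the h allele has switched, so h is the middle locus and the order is py – h – j.
Crossovers in the py–h interval produce the single-crossover classes py j+ h+ and py+ j h (64 + 48 = 112) plus the double crossovers (6).
RF(py–h) = (112 + 6) / 500 = 118/500 = 0.2360 → 23.6 map units.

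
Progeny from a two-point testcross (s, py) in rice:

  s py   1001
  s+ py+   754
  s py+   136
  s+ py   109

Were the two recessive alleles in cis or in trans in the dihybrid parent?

cis

The two most frequent classes are s+ py+ (754) and s py (1001); these are the parental (non-recombinant) types.
So the F1 carried s+ py+ on one chromosome and s py on the other — the recessive alleles are on the same chromosome (cis / coupling).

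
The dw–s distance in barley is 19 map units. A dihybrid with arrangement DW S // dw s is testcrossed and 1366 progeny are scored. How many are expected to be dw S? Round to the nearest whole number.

130

A map distance of 19 map units corresponds to a recombination frequency of 0.190.
The F1 is DW S / dw s, so dw S is a recombinant gamete class with expected frequency r/2 = 0.190/2 = 0.0950.
Expected number = 0.0950 × 1366 = 129.77 ≈ 130.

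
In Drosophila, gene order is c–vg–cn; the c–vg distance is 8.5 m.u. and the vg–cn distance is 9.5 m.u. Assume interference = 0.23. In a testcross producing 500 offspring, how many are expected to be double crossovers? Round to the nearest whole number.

3

Map distances give recombination frequencies of 0.085 and 0.095 for the two intervals.
With interference 0.23 (so coincidence = 0.77), expected double-crossover frequency = 0.085 × 0.095 × 0.77 = 0.00622.
Expected number = 0.00622 × 500 = 3.11 ≈ 3.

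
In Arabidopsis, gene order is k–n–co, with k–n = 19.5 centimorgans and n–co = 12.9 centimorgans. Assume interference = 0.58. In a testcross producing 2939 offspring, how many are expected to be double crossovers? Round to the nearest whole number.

31

Map distances give recombination frequencies of 0.195 and 0.129 for the two intervals.
With interference 0.58 (so coincidence = 0.42), expected double-crossover frequency = 0.195 × 0.129 × 0.42 = 0.01057.
Expected number = 0.01057 × 2939 = 31.05 ≈ 31.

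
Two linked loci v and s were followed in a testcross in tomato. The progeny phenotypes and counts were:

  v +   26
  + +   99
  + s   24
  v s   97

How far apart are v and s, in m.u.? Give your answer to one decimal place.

The two most frequent classes, + + (99) and v s (97), are the parental types, so the F1 was + + / v s.
The recombinant classes are + s and v +: 24 + 26 = 50.
Recombination frequency = 50/246 = 0.2033 ≈ 20.3%, i.e. 20.3 m.u.

20.3 m.u.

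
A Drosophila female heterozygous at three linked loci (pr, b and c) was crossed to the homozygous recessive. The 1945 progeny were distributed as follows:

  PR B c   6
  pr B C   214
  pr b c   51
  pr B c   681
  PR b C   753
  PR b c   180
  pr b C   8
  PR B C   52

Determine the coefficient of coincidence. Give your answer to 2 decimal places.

The two most frequent reciprocal classes, pr B c and PR b C, are the parental types, so the F1 was pr B c / PR b C.
The two rarest classes, PR B c and pr b C, are the double crossovers. Comparing them with the parentals, only the pr allele has switched, so pr is the middle locus and the order is b – pr – c.
b–pr: (103 + 14)/1945 = 0.0602; pr–c: (394 + 14)/1945 = 0.2098.
Expected DCO frequency = 0.0602 × 0.2098 ≈ 0.01263; observed = 14/1945 ≈ 0.00720.
Coefficient of coincidence = 0.00720/0.01263 ≈ 0.57.

0.57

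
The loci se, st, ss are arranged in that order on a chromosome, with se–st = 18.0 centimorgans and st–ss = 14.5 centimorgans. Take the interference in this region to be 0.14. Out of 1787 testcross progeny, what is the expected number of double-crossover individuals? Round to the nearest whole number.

40

Map distances give recombination frequencies of 0.180 and 0.145 for the two intervals.
With interference 0.14 (so coincidence = 0.86), expected double-crossover frequency = 0.180 × 0.145 × 0.86 = 0.02245.
Expected number = 0.02245 × 1787 = 40.11 ≈ 40.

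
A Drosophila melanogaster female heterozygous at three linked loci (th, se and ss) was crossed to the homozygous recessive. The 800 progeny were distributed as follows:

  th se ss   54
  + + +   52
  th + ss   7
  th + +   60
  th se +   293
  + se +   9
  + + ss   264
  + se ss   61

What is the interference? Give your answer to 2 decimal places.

The two most frequent reciprocal classes, th se + and + + ss, are the parental types, so the F1 was th se + / + + ss.
The two rarest classes, + se + and th + ss, are the double crossovers. Comparing them with the parentals, only the th allele has switched, so th is the middle locus and the order is se – th – ss.
se–th: (121 + 16)/800 = 0.1713; th–ss: (106 + 16)/800 = 0.1525.
Expected DCO frequency = 0.1713 × 0.1525 ≈ 0.02612; observed = 16/800 ≈ 0.02000.
Coefficient of coincidence = 0.02000/0.02612 ≈ 0.77; interference = 1 − 0.77 = 0.23.

0.23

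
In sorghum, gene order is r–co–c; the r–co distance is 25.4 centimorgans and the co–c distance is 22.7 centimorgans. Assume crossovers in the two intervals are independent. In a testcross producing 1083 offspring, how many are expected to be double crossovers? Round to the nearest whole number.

Map distances give recombination frequencies of 0.254 and 0.227 for the two intervals.
With no interference, expected double-crossover frequency = 0.254 × 0.227 = 0.05766.
Expected number = 0.05766 × 1083 = 62.44 ≈ 62.

62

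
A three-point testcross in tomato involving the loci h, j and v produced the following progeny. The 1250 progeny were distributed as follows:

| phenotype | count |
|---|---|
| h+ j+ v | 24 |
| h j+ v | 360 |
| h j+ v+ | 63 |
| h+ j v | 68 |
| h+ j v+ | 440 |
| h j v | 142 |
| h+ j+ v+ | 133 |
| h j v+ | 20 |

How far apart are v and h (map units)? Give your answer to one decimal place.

14.0 map units

The two most frequent reciprocal classes, h j+ v and h+ j v+, are the parental types, so the F1 was h j+ v / h+ j v+.
The two rarest classes, h+ j+ v and h j v+, are the double crossovers. Comparing them with the parentals, only the h allele has switched, so h is the middle locus and the order is v – h – j.
Crossovers in the v–h interval produce the single-crossover classes h j+ v+ and h+ j v (63 + 68 = 131) plus the double crossovers (44).
RF(v–h) = (131 + 44) / 1250 = 175/1250 = 0.1400 → 14.0 map units.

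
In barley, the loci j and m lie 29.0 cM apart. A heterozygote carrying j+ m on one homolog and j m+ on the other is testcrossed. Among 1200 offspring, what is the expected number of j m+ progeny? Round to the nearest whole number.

426

A map distance of 29.0 cM corresponds to a recombination frequency of 0.290.
The F1 is j+ m / j m+, so j m+ is a parental gamete class with expected frequency (1 − r)/2 = 0.710/2 = 0.3550.
Expected number = 0.3550 × 1200 = 426.00 ≈ 426.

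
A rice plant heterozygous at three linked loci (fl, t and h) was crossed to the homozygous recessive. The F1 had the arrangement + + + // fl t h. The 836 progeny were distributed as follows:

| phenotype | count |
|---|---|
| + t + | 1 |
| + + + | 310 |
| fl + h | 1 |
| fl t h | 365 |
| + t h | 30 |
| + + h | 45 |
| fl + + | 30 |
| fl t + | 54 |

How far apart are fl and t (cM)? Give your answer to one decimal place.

The two rarest classes, + t + and fl + h, are the double crossovers. Comparing them with the parentals, only the t allele has switched, so t is the middle locus and the order is h – t – fl.
Crossovers in the t–fl interval produce the single-crossover classes fl + + and + t h (30 + 30 = 60) plus the double crossovers (2).
RF(t–fl) = (60 + 2) / 836 = 62/836 = 0.0742 → 7.4 cM.

7.4 cM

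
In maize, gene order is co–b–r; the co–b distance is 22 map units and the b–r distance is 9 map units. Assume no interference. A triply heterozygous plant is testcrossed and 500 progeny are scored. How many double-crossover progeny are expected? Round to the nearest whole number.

10

Map distances give recombination frequencies of 0.220 and 0.090 for the two intervals.
With no interference, expected double-crossover frequency = 0.220 × 0.090 = 0.01980.
Expected number = 0.01980 × 500 = 9.90 ≈ 10.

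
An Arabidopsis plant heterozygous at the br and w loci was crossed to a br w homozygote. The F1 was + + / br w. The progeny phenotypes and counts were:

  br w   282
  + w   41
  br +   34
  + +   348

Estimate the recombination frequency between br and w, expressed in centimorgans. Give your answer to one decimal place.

10.6 centimorgans

The recombinant classes are + w and br +: 41 + 34 = 75.
Recombination frequency = 75/705 = 0.1064 ≈ 10.6%, i.e. 10.6 centimorgans.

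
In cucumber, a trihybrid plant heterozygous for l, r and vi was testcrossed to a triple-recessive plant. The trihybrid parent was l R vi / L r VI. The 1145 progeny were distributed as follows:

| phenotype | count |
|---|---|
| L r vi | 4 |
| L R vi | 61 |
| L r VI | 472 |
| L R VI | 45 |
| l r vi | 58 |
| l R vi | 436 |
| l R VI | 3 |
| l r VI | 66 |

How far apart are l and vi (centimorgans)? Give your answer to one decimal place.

11.7 centimorgans

The two rarest classes, l R VI and L r vi, are the double crossovers. Comparing them with the parentals, only the vi allele has switched, so vi is the middle locus and the order is r – vi – l.
Crossovers in the vi–l interval produce the single-crossover classes L R vi and l r VI (61 + 66 = 127) plus the double crossovers (7).
RF(vi–l) = (127 + 7) / 1145 = 134/1145 = 0.1170 → 11.7 centimorgans.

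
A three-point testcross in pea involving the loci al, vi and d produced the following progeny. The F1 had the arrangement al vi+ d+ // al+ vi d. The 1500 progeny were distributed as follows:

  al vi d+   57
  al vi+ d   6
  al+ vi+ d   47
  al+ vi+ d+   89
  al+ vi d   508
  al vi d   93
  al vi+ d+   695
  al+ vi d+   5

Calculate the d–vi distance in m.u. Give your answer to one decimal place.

7.7 m.u.

The two rarest classes, al vi+ d and al+ vi d+, are the double crossovers. Comparing them with the parentals, only the d allele has switched, so d is the middle locus and the order is al – d – vi.
Crossovers in the d–vi interval produce the single-crossover classes al vi d+ and al+ vi+ d (57 + 47 = 104) plus the double crossovers (11).
RF(d–vi) = (104 + 11) / 1500 = 115/1500 = 0.0767 → 7.7 m.u.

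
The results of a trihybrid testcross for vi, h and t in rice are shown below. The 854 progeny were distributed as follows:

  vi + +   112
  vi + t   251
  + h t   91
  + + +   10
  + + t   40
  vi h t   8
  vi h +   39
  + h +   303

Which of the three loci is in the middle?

h

The two most frequent reciprocal classes, + h + and vi + t, are the parental types, so the F1 was + h + / vi + t.
The two rarest classes, + + + and vi h t, are the double crossovers. Comparing them with the parentals, only the h allele has switched, so h is the middle locus and the order is t – h – vi.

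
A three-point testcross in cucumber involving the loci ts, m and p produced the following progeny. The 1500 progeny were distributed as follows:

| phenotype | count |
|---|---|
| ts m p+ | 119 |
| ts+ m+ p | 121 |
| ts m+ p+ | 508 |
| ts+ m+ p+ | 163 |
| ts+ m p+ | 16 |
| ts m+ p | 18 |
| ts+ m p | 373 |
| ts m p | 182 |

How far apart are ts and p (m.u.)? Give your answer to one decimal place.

The two most frequent reciprocal classes, ts+ m p and ts m+ p+, are the parental types, so the F1 was ts+ m p / ts m+ p+.
The two rarest classes, ts+ m p+ and ts m+ p, are the double crossovers. Comparing them with the parentals, only the p allele has switched, so p is the middle locus and the order is ts – p – m.
Crossovers in the ts–p interval produce the single-crossover classes ts m p and ts+ m+ p+ (182 + 163 = 345) plus the double crossovers (34).
RF(ts–p) = (345 + 34) / 1500 = 379/1500 = 0.2527 → 25.3 m.u.

25.3 m.u.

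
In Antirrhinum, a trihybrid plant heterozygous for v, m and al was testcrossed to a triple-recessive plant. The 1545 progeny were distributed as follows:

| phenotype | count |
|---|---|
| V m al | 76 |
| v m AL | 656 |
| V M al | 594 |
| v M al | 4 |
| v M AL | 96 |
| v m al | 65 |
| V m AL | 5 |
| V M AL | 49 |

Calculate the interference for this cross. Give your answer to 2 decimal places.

0.38

The two most frequent reciprocal classes, V M al and v m AL, are the parental types, so the F1 was V M al / v m AL.
The two rarest classes, v M al and V m AL, are the double crossovers. Comparing them with the parentals, only the v allele has switched, so v is the middle locus and the order is al – v – m.
al–v: (114 + 9)/1545 = 0.0796; v–m: (172 + 9)/1545 = 0.1172.
Expected DCO frequency = 0.0796 × 0.1172 ≈ 0.00933; observed = 9/1545 ≈ 0.00583.
Coefficient of coincidence = 0.00583/0.00933 ≈ 0.62; interference = 1 − 0.62 = 0.38.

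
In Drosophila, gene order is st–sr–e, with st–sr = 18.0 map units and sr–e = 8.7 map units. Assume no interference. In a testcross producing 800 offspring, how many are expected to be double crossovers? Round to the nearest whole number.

13

Map distances give recombination frequencies of 0.180 and 0.087 for the two intervals.
With no interference, expected double-crossover frequency = 0.180 × 0.087 = 0.01566.
Expected number = 0.01566 × 800 = 12.53 ≈ 13.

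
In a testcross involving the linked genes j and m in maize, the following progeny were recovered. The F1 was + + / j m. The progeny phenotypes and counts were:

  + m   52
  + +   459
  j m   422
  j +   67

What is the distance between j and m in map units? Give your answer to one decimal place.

The recombinant classes are + m and j +: 52 + 67 = 119.
Recombination frequency = 119/1000 = 0.1190 ≈ 11.9%, i.e. 11.9 map units.

11.9 map units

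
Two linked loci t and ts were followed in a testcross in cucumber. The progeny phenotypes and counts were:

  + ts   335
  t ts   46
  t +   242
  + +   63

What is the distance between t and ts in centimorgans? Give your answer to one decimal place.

The two most frequent classes, + ts (335) and t + (242), are the parental types, so the F1 was + ts / t +.
The recombinant classes are + + and t ts: 63 + 46 = 109.
Recombination frequency = 109/686 = 0.1589 ≈ 15.9%, i.e. 15.9 centimorgans.

15.9 centimorgans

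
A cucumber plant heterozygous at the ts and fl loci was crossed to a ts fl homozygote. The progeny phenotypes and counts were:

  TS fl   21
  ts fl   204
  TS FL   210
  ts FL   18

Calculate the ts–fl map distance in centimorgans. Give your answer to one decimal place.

The two most frequent classes, TS FL (210) and ts fl (204), are the parental types, so the F1 was TS FL / ts fl.
The recombinant classes are TS fl and ts FL: 21 + 18 = 39.
Recombination frequency = 39/453 = 0.0861 ≈ 8.6%, i.e. 8.6 centimorgans.

8.6 centimorgans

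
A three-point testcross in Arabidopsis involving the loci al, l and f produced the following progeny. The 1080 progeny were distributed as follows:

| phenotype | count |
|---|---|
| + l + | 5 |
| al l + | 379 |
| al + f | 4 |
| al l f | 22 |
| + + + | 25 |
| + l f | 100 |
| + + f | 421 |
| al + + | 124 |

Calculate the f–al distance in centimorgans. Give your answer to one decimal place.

5.2 centimorgans

The two most frequent reciprocal classes, + + f and al l +, are the parental types, so the F1 was + + f / al l +.
The two rarest classes, al + f and + l +, are the double crossovers. Comparing them with the parentals, only the al allele has switched, so al is the middle locus and the order is f – al – l.
Crossovers in the f–al interval produce the single-crossover classes + + + and al l f (25 + 22 = 47) plus the double crossovers (9).
RF(f–al) = (47 + 9) / 1080 = 56/1080 = 0.0519 → 5.2 centimorgans.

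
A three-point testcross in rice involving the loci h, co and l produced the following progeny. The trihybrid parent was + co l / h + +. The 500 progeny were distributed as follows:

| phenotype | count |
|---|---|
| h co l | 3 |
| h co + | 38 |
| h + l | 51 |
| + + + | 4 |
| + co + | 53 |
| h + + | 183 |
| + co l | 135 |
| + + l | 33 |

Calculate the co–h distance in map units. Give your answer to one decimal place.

The two rarest classes, h co l and + + +, are the double crossovers. Comparing them with the parentals, only the h allele has switched, so h is the middle locus and the order is l – h – co.
Crossovers in the h–co interval produce the single-crossover classes + + l and h co + (33 + 38 = 71) plus the double crossovers (7).
RF(h–co) = (71 + 7) / 500 = 78/500 = 0.1560 → 15.6 map units.

15.6 map units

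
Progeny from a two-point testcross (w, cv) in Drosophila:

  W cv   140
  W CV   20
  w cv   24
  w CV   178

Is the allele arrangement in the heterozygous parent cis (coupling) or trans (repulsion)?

The two most frequent classes are W cv (140) and w CV (178); these are the parental (non-recombinant) types.
So the F1 carried W cv on one chromosome and w CV on the other — the recessive alleles are on opposite chromosomes (trans / repulsion).

trans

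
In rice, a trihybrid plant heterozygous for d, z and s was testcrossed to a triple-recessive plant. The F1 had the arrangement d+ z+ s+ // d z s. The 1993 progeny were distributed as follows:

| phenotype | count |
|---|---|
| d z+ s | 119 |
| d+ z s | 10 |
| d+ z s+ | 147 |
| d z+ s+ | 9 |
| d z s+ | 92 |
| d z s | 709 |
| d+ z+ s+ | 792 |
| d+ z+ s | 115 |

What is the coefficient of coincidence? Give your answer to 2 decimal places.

0.59

The two rarest classes, d z+ s+ and d+ z s, are the double crossovers. Comparing them with the parentals, only the d allele has switched, so d is the middle locus and the order is z – d – s.
z–d: (266 + 19)/1993 = 0.1430; d–s: (207 + 19)/1993 = 0.1134.
Expected DCO frequency = 0.1430 × 0.1134 ≈ 0.01622; observed = 19/1993 ≈ 0.00953.
Coefficient of coincidence = 0.00953/0.01622 ≈ 0.59.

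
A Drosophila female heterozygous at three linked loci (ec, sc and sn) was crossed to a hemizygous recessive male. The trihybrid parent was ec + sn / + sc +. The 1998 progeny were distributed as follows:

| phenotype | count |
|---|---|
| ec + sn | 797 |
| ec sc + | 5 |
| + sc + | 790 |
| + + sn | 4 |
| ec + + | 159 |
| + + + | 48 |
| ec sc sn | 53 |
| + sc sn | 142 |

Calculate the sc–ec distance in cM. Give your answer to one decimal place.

5.5 cM

The two rarest classes, + + sn and ec sc +, are the double crossovers. Comparing them with the parentals, only the ec allele has switched, so ec is the middle locus and the order is sn – ec – sc.
Crossovers in the ec–sc interval produce the single-crossover classes ec sc sn and + + + (53 + 48 = 101) plus the double crossovers (9).
RF(ec–sc) = (101 + 9) / 1998 = 110/1998 = 0.0551 → 5.5 cM.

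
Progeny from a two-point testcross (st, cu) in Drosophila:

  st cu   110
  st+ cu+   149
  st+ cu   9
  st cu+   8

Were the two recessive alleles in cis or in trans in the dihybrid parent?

cis

The two most frequent classes are st+ cu+ (149) and st cu (110); these are the parental (non-recombinant) types.
So the F1 carried st+ cu+ on one chromosome and st cu on the other — the recessive alleles are on the same chromosome (cis / coupling).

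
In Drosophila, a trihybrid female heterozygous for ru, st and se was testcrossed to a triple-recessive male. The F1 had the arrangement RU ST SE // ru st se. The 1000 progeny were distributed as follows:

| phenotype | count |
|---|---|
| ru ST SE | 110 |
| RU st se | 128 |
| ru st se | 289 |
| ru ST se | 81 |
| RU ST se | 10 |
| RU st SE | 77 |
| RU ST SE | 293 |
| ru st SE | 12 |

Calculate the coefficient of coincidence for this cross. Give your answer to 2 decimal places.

The two rarest classes, RU ST se and ru st SE, are the double crossovers. Comparing them with the parentals, only the se allele has switched, so se is the middle locus and the order is st – se – ru.
st–se: (158 + 22)/1000 = 0.1800; se–ru: (238 + 22)/1000 = 0.2600.
Expected DCO frequency = 0.1800 × 0.2600 ≈ 0.04680; observed = 22/1000 ≈ 0.02200.
Coefficient of coincidence = 0.02200/0.04680 ≈ 0.47.

0.47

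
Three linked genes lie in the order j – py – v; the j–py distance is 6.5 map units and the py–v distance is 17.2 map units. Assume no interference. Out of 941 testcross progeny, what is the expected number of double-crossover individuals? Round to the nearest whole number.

11

Map distances give recombination frequencies of 0.065 and 0.172 for the two intervals.
With no interference, expected double-crossover frequency = 0.065 × 0.172 = 0.01118.
Expected number = 0.01118 × 941 = 10.52 ≈ 11.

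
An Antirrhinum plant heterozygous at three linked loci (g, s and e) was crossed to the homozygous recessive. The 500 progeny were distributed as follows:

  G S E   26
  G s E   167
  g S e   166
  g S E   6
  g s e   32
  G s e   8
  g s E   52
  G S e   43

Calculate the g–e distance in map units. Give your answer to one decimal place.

The two most frequent reciprocal classes, G s E and g S e, are the parental types, so the F1 was G s E / g S e.
The two rarest classes, G s e and g S E, are the double crossovers. Comparing them with the parentals, only the e allele has switched, so e is the middle locus and the order is s – e – g.
Crossovers in the e–g interval produce the single-crossover classes g s E and G S e (52 + 43 = 95) plus the double crossovers (14).
RF(e–g) = (95 + 14) / 500 = 109/500 = 0.2180 → 21.8 map units.

21.8 map units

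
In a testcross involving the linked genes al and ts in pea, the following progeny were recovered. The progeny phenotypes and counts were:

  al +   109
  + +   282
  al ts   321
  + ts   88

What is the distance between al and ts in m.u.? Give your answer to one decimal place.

24.6 m.u.

The two most frequent classes, + + (282) and al ts (321), are the parental types, so the F1 was + + / al ts.
The recombinant classes are + ts and al +: 88 + 109 = 197.
Recombination frequency = 197/800 = 0.2462 ≈ 24.6%, i.e. 24.6 m.u.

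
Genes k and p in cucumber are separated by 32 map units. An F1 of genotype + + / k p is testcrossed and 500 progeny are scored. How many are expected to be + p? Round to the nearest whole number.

80

A map distance of 32 map units corresponds to a recombination frequency of 0.320.
The F1 is + + / k p, so + p is a recombinant gamete class with expected frequency r/2 = 0.320/2 = 0.1600.
Expected number = 0.1600 × 500 = 80.00 ≈ 80.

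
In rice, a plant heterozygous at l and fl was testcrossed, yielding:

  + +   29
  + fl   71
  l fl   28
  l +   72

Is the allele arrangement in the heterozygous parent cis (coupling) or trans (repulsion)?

trans

The two most frequent classes are + fl (71) and l + (72); these are the parental (non-recombinant) types.
So the F1 carried + fl on one chromosome and l + on the other — the recessive alleles are on opposite chromosomes (trans / repulsion).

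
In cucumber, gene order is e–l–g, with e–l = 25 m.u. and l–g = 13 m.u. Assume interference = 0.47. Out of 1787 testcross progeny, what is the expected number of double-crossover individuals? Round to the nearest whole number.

31

Map distances give recombination frequencies of 0.250 and 0.130 for the two intervals.
With interference 0.47 (so coincidence = 0.53), expected double-crossover frequency = 0.250 × 0.130 × 0.53 = 0.01723.
Expected number = 0.01723 × 1787 = 30.78 ≈ 31.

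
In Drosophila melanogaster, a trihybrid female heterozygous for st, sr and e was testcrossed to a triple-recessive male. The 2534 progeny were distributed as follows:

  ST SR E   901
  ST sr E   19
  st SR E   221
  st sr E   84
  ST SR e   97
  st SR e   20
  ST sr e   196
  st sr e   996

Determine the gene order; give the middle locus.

The two most frequent reciprocal classes, ST SR E and st sr e, are the parental types, so the F1 was ST SR E / st sr e.
The two rarest classes, ST sr E and st SR e, are the double crossovers. Comparing them with the parentals, only the sr allele has switched, so sr is the middle locus and the order is st – sr – e.

sr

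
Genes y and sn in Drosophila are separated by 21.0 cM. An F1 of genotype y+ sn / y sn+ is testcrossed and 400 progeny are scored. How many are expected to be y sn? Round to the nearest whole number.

42

A map distance of 21.0 cM corresponds to a recombination frequency of 0.210.
The F1 is y+ sn / y sn+, so y sn is a recombinant gamete class with expected frequency r/2 = 0.210/2 = 0.1050.
Expected number = 0.1050 × 400 = 42.00 ≈ 42.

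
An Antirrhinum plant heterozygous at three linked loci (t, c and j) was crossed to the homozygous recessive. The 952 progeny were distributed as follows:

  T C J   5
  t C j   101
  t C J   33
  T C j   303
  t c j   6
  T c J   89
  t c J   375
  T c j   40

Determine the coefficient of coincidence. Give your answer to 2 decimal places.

0.62

The two most frequent reciprocal classes, t c J and T C j, are the parental types, so the F1 was t c J / T C j.
The two rarest classes, t c j and T C J, are the double crossovers. Comparing them with the parentals, only the j allele has switched, so j is the middle locus and the order is c – j – t.
c–j: (73 + 11)/952 = 0.0882; j–t: (190 + 11)/952 = 0.2111.
Expected DCO frequency = 0.0882 × 0.2111 ≈ 0.01862; observed = 11/952 ≈ 0.01155.
Coefficient of coincidence = 0.01155/0.01862 ≈ 0.62.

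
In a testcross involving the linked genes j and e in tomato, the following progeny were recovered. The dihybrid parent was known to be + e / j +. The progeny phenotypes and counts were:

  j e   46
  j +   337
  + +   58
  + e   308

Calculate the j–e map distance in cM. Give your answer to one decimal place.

The recombinant classes are + + and j e: 58 + 46 = 104.
Recombination frequency = 104/749 = 0.1389 ≈ 13.9%, i.e. 13.9 cM.

13.9 cM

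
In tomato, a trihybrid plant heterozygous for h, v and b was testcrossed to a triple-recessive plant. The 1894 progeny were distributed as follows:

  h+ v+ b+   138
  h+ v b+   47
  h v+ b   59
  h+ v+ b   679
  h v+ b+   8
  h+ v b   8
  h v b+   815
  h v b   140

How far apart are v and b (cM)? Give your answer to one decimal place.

The two most frequent reciprocal classes, h+ v+ b and h v b+, are the parental types, so the F1 was h+ v+ b / h v b+.
The two rarest classes, h+ v b and h v+ b+, are the double crossovers. Comparing them with the parentals, only the v allele has switched, so v is the middle locus and the order is h – v – b.
Crossovers in the v–b interval produce the single-crossover classes h+ v+ b+ and h v b (138 + 140 = 278) plus the double crossovers (16).
RF(v–b) = (278 + 16) / 1894 = 294/1894 = 0.1552 → 15.5 cM.

15.5 cM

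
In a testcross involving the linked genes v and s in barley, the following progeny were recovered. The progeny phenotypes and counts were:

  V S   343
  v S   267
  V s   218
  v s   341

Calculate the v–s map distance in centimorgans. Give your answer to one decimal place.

The two most frequent classes, V S (343) and v s (341), are the parental types, so the F1 was V S / v s.
The recombinant classes are V s and v S: 218 + 267 = 485.
Recombination frequency = 485/1169 = 0.4149 ≈ 41.5%, i.e. 41.5 centimorgans.

41.5 centimorgans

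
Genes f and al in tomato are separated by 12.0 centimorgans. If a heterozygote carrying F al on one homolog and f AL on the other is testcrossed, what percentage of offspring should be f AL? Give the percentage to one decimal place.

A map distance of 12.0 centimorgans corresponds to a recombination frequency of 0.120.
The F1 is F al / f AL, so f AL is a parental gamete class with expected frequency (1 − r)/2 = 0.880/2 = 0.4400.
That is 0.4400 = 44.0% of the progeny.

44.0%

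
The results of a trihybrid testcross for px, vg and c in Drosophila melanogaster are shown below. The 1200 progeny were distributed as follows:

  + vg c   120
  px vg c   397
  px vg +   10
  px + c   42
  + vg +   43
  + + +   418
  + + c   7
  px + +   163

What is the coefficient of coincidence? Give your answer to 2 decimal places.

0.67

The two most frequent reciprocal classes, + + + and px vg c, are the parental types, so the F1 was + + + / px vg c.
The two rarest classes, + + c and px vg +, are the double crossovers. Comparing them with the parentals, only the c allele has switched, so c is the middle locus and the order is px – c – vg.
px–c: (283 + 17)/1200 = 0.2500; c–vg: (85 + 17)/1200 = 0.0850.
Expected DCO frequency = 0.2500 × 0.0850 ≈ 0.02125; observed = 17/1200 ≈ 0.01417.
Coefficient of coincidence = 0.01417/0.02125 ≈ 0.67.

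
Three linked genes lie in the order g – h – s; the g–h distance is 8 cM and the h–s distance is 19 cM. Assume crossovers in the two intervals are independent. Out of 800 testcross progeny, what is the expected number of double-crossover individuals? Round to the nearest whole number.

12

Map distances give recombination frequencies of 0.080 and 0.190 for the two intervals.
With no interference, expected double-crossover frequency = 0.080 × 0.190 = 0.01520.
Expected number = 0.01520 × 800 = 12.16 ≈ 12.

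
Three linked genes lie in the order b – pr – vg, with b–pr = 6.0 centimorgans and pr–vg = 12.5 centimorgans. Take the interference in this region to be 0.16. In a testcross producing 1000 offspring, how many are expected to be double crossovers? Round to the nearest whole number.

6

Map distances give recombination frequencies of 0.060 and 0.125 for the two intervals.
With interference 0.16 (so coincidence = 0.84), expected double-crossover frequency = 0.060 × 0.125 × 0.84 = 0.00630.
Expected number = 0.00630 × 1000 = 6.30 ≈ 6.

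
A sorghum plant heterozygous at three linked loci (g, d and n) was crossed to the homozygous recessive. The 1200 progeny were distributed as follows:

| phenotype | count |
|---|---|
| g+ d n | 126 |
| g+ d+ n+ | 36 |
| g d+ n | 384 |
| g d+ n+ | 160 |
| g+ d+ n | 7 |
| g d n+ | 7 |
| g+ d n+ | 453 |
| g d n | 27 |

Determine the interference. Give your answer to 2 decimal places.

0.27

The two most frequent reciprocal classes, g+ d n+ and g d+ n, are the parental types, so the F1 was g+ d n+ / g d+ n.
The two rarest classes, g d n+ and g+ d+ n, are the double crossovers. Comparing them with the parentals, only the g allele has switched, so g is the middle locus and the order is n – g – d.
n–g: (286 + 14)/1200 = 0.2500; g–d: (63 + 14)/1200 = 0.0642.
Expected DCO frequency = 0.2500 × 0.0642 ≈ 0.01605; observed = 14/1200 ≈ 0.01167.
Coefficient of coincidence = 0.01167/0.01605 ≈ 0.73; interference = 1 − 0.73 = 0.27.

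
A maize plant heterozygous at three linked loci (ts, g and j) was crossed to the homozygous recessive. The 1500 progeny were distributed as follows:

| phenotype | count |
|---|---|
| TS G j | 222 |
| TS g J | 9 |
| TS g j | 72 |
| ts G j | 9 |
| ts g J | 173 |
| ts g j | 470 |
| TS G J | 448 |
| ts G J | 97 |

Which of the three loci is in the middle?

The two most frequent reciprocal classes, ts g j and TS G J, are the parental types, so the F1 was ts g j / TS G J.
The two rarest classes, ts G j and TS g J, are the double crossovers. Comparing them with the parentals, only the g allele has switched, so g is the middle locus and the order is ts – g – j.

g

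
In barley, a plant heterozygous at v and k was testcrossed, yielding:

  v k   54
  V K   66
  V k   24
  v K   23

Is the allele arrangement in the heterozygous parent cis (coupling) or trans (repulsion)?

The two most frequent classes are V K (66) and v k (54); these are the parental (non-recombinant) types.
So the F1 carried V K on one chromosome and v k on the other — the recessive alleles are on the same chromosome (cis / coupling).

cis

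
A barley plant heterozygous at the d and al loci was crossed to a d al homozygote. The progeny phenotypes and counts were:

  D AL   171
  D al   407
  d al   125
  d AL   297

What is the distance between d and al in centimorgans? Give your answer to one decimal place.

29.6 centimorgans

The two most frequent classes, D al (407) and d AL (297), are the parental types, so the F1 was D al / d AL.
The recombinant classes are D AL and d al: 171 + 125 = 296.
Recombination frequency = 296/1000 = 0.2960 ≈ 29.6%, i.e. 29.6 centimorgans.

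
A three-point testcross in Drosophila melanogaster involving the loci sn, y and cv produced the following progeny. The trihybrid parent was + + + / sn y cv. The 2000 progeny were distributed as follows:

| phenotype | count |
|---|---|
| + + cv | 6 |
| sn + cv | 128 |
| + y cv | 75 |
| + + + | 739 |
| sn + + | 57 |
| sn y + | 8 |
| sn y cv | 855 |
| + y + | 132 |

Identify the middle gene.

The two rarest classes, + + cv and sn y +, are the double crossovers. Comparing them with the parentals, only the cv allele has switched, so cv is the middle locus and the order is y – cv – sn.

cv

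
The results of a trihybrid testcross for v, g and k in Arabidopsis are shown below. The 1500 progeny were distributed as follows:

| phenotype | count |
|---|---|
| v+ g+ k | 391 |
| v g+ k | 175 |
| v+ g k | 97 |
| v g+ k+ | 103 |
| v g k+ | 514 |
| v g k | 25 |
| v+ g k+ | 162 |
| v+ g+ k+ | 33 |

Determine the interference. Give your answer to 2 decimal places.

0.15

The two most frequent reciprocal classes, v g k+ and v+ g+ k, are the parental types, so the F1 was v g k+ / v+ g+ k.
The two rarest classes, v g k and v+ g+ k+, are the double crossovers. Comparing them with the parentals, only the k allele has switched, so k is the middle locus and the order is g – k – v.
g–k: (200 + 58)/1500 = 0.1720; k–v: (337 + 58)/1500 = 0.2633.
Expected DCO frequency = 0.1720 × 0.2633 ≈ 0.04529; observed = 58/1500 ≈ 0.03867.
Coefficient of coincidence = 0.03867/0.04529 ≈ 0.85; interference = 1 − 0.85 = 0.15.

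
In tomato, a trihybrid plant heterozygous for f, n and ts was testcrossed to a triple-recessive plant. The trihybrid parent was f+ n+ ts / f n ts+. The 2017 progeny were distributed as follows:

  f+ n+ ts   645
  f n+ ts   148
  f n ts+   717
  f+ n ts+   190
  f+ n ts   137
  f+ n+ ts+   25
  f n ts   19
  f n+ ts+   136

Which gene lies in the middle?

ts

The two rarest classes, f+ n+ ts+ and f n ts, are the double crossovers. Comparing them with the parentals, only the ts allele has switched, so ts is the middle locus and the order is n – ts – f.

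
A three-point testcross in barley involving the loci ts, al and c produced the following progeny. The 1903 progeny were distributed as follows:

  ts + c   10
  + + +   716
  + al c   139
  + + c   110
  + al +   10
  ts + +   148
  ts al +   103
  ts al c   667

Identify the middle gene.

The two most frequent reciprocal classes, + + + and ts al c, are the parental types, so the F1 was + + + / ts al c.
The two rarest classes, + al + and ts + c, are the double crossovers. Comparing them with the parentals, only the al allele has switched, so al is the middle locus and the order is ts – al – c.

al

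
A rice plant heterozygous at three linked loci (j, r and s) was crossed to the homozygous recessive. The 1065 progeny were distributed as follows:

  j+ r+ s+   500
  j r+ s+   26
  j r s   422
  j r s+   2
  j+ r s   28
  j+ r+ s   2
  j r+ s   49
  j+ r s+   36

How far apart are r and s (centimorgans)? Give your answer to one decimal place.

The two most frequent reciprocal classes, j+ r+ s+ and j r s, are the parental types, so the F1 was j+ r+ s+ / j r s.
The two rarest classes, j+ r+ s and j r s+, are the double crossovers. Comparing them with the parentals, only the s allele has switched, so s is the middle locus and the order is r – s – j.
Crossovers in the r–s interval produce the single-crossover classes j+ r s+ and j r+ s (36 + 49 = 85) plus the double crossovers (4).
RF(r–s) = (85 + 4) / 1065 = 89/1065 = 0.0836 → 8.4 centimorgans.

8.4 centimorgans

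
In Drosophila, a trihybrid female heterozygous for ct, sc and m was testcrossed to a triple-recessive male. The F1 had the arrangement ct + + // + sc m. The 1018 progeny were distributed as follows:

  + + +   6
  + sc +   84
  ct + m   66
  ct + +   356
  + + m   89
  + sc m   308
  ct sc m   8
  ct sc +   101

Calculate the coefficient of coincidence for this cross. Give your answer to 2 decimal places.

The two rarest classes, + + + and ct sc m, are the double crossovers. Comparing them with the parentals, only the ct allele has switched, so ct is the middle locus and the order is m – ct – sc.
m–ct: (150 + 14)/1018 = 0.1611; ct–sc: (190 + 14)/1018 = 0.2004.
Expected DCO frequency = 0.1611 × 0.2004 ≈ 0.03228; observed = 14/1018 ≈ 0.01375.
Coefficient of coincidence = 0.01375/0.03228 ≈ 0.43.

0.43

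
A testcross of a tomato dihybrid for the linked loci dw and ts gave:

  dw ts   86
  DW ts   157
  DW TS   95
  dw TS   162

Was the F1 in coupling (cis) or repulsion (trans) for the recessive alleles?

trans

The two most frequent classes are DW ts (157) and dw TS (162); these are the parental (non-recombinant) types.
So the F1 carried DW ts on one chromosome and dw TS on the other — the recessive alleles are on opposite chromosomes (trans / repulsion).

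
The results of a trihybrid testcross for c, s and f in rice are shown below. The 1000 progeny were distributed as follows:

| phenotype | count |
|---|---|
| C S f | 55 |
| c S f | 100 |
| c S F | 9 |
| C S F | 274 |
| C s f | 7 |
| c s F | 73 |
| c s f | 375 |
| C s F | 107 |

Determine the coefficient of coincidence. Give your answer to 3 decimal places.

0.498

The two most frequent reciprocal classes, c s f and C S F, are the parental types, so the F1 was c s f / C S F.
The two rarest classes, C s f and c S F, are the double crossovers. Comparing them with the parentals, only the c allele has switched, so c is the middle locus and the order is s – c – f.
s–c: (207 + 16)/1000 = 0.2230; c–f: (128 + 16)/1000 = 0.1440.
Expected DCO frequency = 0.2230 × 0.1440 ≈ 0.03211; observed = 16/1000 ≈ 0.01600.
Coefficient of coincidence = 0.01600/0.03211 ≈ 0.498.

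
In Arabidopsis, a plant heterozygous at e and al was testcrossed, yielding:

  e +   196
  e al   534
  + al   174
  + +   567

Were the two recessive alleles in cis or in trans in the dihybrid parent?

cis

The two most frequent classes are + + (567) and e al (534); these are the parental (non-recombinant) types.
So the F1 carried + + on one chromosome and e al on the other — the recessive alleles are on the same chromosome (cis / coupling).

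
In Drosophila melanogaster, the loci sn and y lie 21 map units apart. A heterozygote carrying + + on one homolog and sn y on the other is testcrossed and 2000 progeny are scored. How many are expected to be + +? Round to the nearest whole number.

790

A map distance of 21 map units corresponds to a recombination frequency of 0.210.
The F1 is + + / sn y, so + + is a parental gamete class with expected frequency (1 − r)/2 = 0.790/2 = 0.3950.
Expected number = 0.3950 × 2000 = 790.00 ≈ 790.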